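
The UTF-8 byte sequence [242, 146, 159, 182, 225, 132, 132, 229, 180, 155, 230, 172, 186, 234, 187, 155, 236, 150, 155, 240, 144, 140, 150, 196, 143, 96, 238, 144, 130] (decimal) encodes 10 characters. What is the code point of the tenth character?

U+E402

Offset 0: leading byte 0xF2 = 11110010 → 4-byte char #1 = F2 92 9F B6.
Offset 4: leading byte 0xE1 = 11100001 → 3-byte char #2 = E1 84 84.
Offset 7: leading byte 0xE5 = 11100101 → 3-byte char #3 = E5 B4 9B.
Offset 10: leading byte 0xE6 = 11100110 → 3-byte char #4 = E6 AC BA.
Offset 13: leading byte 0xEA = 11101010 → 3-byte char #5 = EA BB 9B.
Offset 16: leading byte 0xEC = 11101100 → 3-byte char #6 = EC 96 9B.
Offset 19: leading byte 0xF0 = 11110000 → 4-byte char #7 = F0 90 8C 96.
Offset 23: leading byte 0xC4 = 11000100 → 2-byte char #8 = C4 8F.
Offset 25: leading byte 0x60 = 01100000 → 1-byte char #9 = 60.
Offset 26: leading byte 0xEE = 11101110 → 3-byte char #10 = EE 90 82.
Leading byte 0xEE = 11101110 matches 1110xxxx → 3-byte sequence.
Byte 1: 0xEE = 11101110, payload 1110 (4 bits).
Byte 2: 0x90 = 10010000 (10xxxxxx ✓), payload 010000.
Byte 3: 0x82 = 10000010 (10xxxxxx ✓), payload 000010.
Concatenate: 1110010000000010 = 0xE402 (16 bits → U+E402).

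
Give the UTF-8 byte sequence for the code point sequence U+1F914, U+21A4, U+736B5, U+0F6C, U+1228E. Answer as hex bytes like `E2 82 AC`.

F0 9F A4 94 E2 86 A4 F1 B3 9A B5 E0 BD AC F0 92 8A 8E

U+1F914: 4-byte form → F0 9F A4 94.
U+21A4: 3-byte form → E2 86 A4.
U+736B5: 4-byte form → F1 B3 9A B5.
U+0F6C: 3-byte form → E0 BD AC.
U+1228E: 4-byte form → F0 92 8A 8E.
Concatenated (18 bytes): F0 9F A4 94 E2 86 A4 F1 B3 9A B5 E0 BD AC F0 92 8A 8E.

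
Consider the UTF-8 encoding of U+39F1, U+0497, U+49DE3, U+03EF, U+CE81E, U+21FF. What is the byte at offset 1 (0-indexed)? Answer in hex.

U+39F1 → 3-byte form E3 A7 B1 at offsets 0–2.
Offset 1 falls in char 1's range; it's byte 2 of E3 A7 B1 = 0xA7.

0xA7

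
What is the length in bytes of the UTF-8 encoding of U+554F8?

U+554F8 = 0x554F8. UTF-8 uses 1 byte below 0x80, 2 below 0x800, 3 below 0x10000, 4 up to 0x10FFFF. 0x554F8 is in U+10000–U+10FFFF → 4 bytes.

4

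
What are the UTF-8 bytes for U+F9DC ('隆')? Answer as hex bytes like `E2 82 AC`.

U+F9DC = 0xF9DC = 63964 decimal. In range U+0800–U+FFFF → 3-byte form: 1110xxxx 10xxxxxx 10xxxxxx.
Binary (16 bits): 1111100111011100.
Split 4+6+6: 1111 | 100111 | 011100.
Byte 1: 11101111 = 0xEF.
Byte 2: 10100111 = 0xA7.
Byte 3: 10011100 = 0x9C.

EF A7 9C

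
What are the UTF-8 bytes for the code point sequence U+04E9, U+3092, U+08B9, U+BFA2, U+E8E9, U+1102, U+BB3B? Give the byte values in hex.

D3 A9 E3 82 92 E0 A2 B9 EB BE A2 EE A3 A9 E1 84 82 EB AC BB

U+04E9: 2-byte form → D3 A9.
U+3092: 3-byte form → E3 82 92.
U+08B9: 3-byte form → E0 A2 B9.
U+BFA2: 3-byte form → EB BE A2.
U+E8E9: 3-byte form → EE A3 A9.
U+1102: 3-byte form → E1 84 82.
U+BB3B: 3-byte form → EB AC BB.
Concatenated (20 bytes): D3 A9 E3 82 92 E0 A2 B9 EB BE A2 EE A3 A9 E1 84 82 EB AC BB.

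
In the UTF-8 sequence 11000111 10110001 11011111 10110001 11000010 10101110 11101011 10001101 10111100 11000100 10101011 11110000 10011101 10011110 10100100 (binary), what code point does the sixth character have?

U+1D7A4

Offset 0: leading byte 0xC7 = 11000111 → 2-byte char #1 = C7 B1.
Offset 2: leading byte 0xDF = 11011111 → 2-byte char #2 = DF B1.
Offset 4: leading byte 0xC2 = 11000010 → 2-byte char #3 = C2 AE.
Offset 6: leading byte 0xEB = 11101011 → 3-byte char #4 = EB 8D BC.
Offset 9: leading byte 0xC4 = 11000100 → 2-byte char #5 = C4 AB.
Offset 11: leading byte 0xF0 = 11110000 → 4-byte char #6 = F0 9D 9E A4.
Leading byte 0xF0 = 11110000 matches 11110xxx → 4-byte sequence.
Byte 1: 0xF0 = 11110000, payload 000 (3 bits).
Byte 2: 0x9D = 10011101 (10xxxxxx ✓), payload 011101.
Byte 3: 0x9E = 10011110 (10xxxxxx ✓), payload 011110.
Byte 4: 0xA4 = 10100100 (10xxxxxx ✓), payload 100100.
Concatenate: 000011101011110100100 = 0x1D7A4 (21 bits → U+1D7A4).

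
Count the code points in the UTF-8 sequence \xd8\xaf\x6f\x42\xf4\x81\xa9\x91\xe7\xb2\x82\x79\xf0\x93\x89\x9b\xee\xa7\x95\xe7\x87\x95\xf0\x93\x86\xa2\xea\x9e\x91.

11

Byte at offset 0: 0xD8 = 11011000 → 2-byte char (#1). Advance 2.
Byte at offset 2: 0x6F = 01101111 → 1-byte char (#2). Advance 1.
Byte at offset 3: 0x42 = 01000010 → 1-byte char (#3). Advance 1.
Byte at offset 4: 0xF4 = 11110100 → 4-byte char (#4). Advance 4.
Byte at offset 8: 0xE7 = 11100111 → 3-byte char (#5). Advance 3.
Byte at offset 11: 0x79 = 01111001 → 1-byte char (#6). Advance 1.
Byte at offset 12: 0xF0 = 11110000 → 4-byte char (#7). Advance 4.
Byte at offset 16: 0xEE = 11101110 → 3-byte char (#8). Advance 3.
Byte at offset 19: 0xE7 = 11100111 → 3-byte char (#9). Advance 3.
Byte at offset 22: 0xF0 = 11110000 → 4-byte char (#10). Advance 4.
Byte at offset 26: 0xEA = 11101010 → 3-byte char (#11). Advance 3.
Reached end at offset 29 after 11 code points.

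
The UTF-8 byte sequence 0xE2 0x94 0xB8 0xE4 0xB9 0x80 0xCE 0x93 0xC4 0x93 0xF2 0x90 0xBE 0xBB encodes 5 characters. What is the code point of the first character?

U+2538

Offset 0: leading byte 0xE2 = 11100010 → 3-byte char #1 = E2 94 B8.
Leading byte 0xE2 = 11100010 matches 1110xxxx → 3-byte sequence.
Byte 1: 0xE2 = 11100010, payload 0010 (4 bits).
Byte 2: 0x94 = 10010100 (10xxxxxx ✓), payload 010100.
Byte 3: 0xB8 = 10111000 (10xxxxxx ✓), payload 111000.
Concatenate: 0010010100111000 = 0x2538 (16 bits → U+2538).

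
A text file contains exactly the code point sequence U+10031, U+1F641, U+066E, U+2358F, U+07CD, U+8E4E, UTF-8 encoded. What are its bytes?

F0 90 80 B1 F0 9F 99 81 D9 AE F0 A3 96 8F DF 8D E8 B9 8E

U+10031: 4-byte form → F0 90 80 B1.
U+1F641: 4-byte form → F0 9F 99 81.
U+066E: 2-byte form → D9 AE.
U+2358F: 4-byte form → F0 A3 96 8F.
U+07CD: 2-byte form → DF 8D.
U+8E4E: 3-byte form → E8 B9 8E.
Concatenated (19 bytes): F0 90 80 B1 F0 9F 99 81 D9 AE F0 A3 96 8F DF 8D E8 B9 8E.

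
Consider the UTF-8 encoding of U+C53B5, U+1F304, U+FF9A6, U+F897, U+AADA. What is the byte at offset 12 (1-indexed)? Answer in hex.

1-indexed offset 12 is 0-indexed offset 11.
U+C53B5 → 4-byte form F3 85 8E B5 at offsets 0–3.
U+1F304 → 4-byte form F0 9F 8C 84 at offsets 4–7.
U+FF9A6 → 4-byte form F3 BF A6 A6 at offsets 8–11.
Offset 11 falls in char 3's range; it's byte 4 of F3 BF A6 A6 = 0xA6.

0xA6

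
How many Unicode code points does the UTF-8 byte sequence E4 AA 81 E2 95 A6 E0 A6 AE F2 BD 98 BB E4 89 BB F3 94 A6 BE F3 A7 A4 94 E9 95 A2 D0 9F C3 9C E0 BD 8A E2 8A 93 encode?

Byte at offset 0: 0xE4 = 11100100 → 3-byte char (#1). Advance 3.
Byte at offset 3: 0xE2 = 11100010 → 3-byte char (#2). Advance 3.
Byte at offset 6: 0xE0 = 11100000 → 3-byte char (#3). Advance 3.
Byte at offset 9: 0xF2 = 11110010 → 4-byte char (#4). Advance 4.
Byte at offset 13: 0xE4 = 11100100 → 3-byte char (#5). Advance 3.
Byte at offset 16: 0xF3 = 11110011 → 4-byte char (#6). Advance 4.
Byte at offset 20: 0xF3 = 11110011 → 4-byte char (#7). Advance 4.
Byte at offset 24: 0xE9 = 11101001 → 3-byte char (#8). Advance 3.
Byte at offset 27: 0xD0 = 11010000 → 2-byte char (#9). Advance 2.
Byte at offset 29: 0xC3 = 11000011 → 2-byte char (#10). Advance 2.
Byte at offset 31: 0xE0 = 11100000 → 3-byte char (#11). Advance 3.
Byte at offset 34: 0xE2 = 11100010 → 3-byte char (#12). Advance 3.
Reached end at offset 37 after 12 code points.

12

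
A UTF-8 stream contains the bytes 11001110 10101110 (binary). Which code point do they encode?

U+03AE

Leading byte 0xCE = 11001110 matches 110xxxxx → 2-byte sequence.
Byte 1: 0xCE = 11001110, payload 01110 (5 bits).
Byte 2: 0xAE = 10101110 (10xxxxxx ✓), payload 101110.
Concatenate: 01110101110 = 0x3AE (11 bits → U+03AE).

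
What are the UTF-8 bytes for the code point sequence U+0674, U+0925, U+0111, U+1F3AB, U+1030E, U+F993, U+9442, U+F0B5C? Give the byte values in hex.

U+0674: 2-byte form → D9 B4.
U+0925: 3-byte form → E0 A4 A5.
U+0111: 2-byte form → C4 91.
U+1F3AB: 4-byte form → F0 9F 8E AB.
U+1030E: 4-byte form → F0 90 8C 8E.
U+F993: 3-byte form → EF A6 93.
U+9442: 3-byte form → E9 91 82.
U+F0B5C: 4-byte form → F3 B0 AD 9C.
Concatenated (25 bytes): D9 B4 E0 A4 A5 C4 91 F0 9F 8E AB F0 90 8C 8E EF A6 93 E9 91 82 F3 B0 AD 9C.

D9 B4 E0 A4 A5 C4 91 F0 9F 8E AB F0 90 8C 8E EF A6 93 E9 91 82 F3 B0 AD 9C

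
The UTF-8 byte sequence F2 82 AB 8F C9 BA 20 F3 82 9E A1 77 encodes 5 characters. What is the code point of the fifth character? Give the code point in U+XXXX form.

U+0077

Offset 0: leading byte 0xF2 = 11110010 → 4-byte char #1 = F2 82 AB 8F.
Offset 4: leading byte 0xC9 = 11001001 → 2-byte char #2 = C9 BA.
Offset 6: leading byte 0x20 = 00100000 → 1-byte char #3 = 20.
Offset 7: leading byte 0xF3 = 11110011 → 4-byte char #4 = F3 82 9E A1.
Offset 11: leading byte 0x77 = 01110111 → 1-byte char #5 = 77.
Leading byte 0x77 = 01110111 matches 0xxxxxxx → 1-byte sequence.
Byte 1: 0x77 = 01110111, payload 1110111 (7 bits).
Concatenate: 1110111 = 0x77 (7 bits → U+0077).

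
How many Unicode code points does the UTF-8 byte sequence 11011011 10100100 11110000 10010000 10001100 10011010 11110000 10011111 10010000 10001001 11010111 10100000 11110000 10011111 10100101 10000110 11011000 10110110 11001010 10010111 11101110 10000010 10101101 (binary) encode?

Byte at offset 0: 0xDB = 11011011 → 2-byte char (#1). Advance 2.
Byte at offset 2: 0xF0 = 11110000 → 4-byte char (#2). Advance 4.
Byte at offset 6: 0xF0 = 11110000 → 4-byte char (#3). Advance 4.
Byte at offset 10: 0xD7 = 11010111 → 2-byte char (#4). Advance 2.
Byte at offset 12: 0xF0 = 11110000 → 4-byte char (#5). Advance 4.
Byte at offset 16: 0xD8 = 11011000 → 2-byte char (#6). Advance 2.
Byte at offset 18: 0xCA = 11001010 → 2-byte char (#7). Advance 2.
Byte at offset 20: 0xEE = 11101110 → 3-byte char (#8). Advance 3.
Reached end at offset 23 after 8 code points.

8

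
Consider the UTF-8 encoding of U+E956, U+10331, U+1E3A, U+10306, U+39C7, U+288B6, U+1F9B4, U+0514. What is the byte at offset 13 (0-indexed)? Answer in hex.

U+E956 → 3-byte form EE A5 96 at offsets 0–2.
U+10331 → 4-byte form F0 90 8C B1 at offsets 3–6.
U+1E3A → 3-byte form E1 B8 BA at offsets 7–9.
U+10306 → 4-byte form F0 90 8C 86 at offsets 10–13.
Offset 13 falls in char 4's range; it's byte 4 of F0 90 8C 86 = 0x86.

0x86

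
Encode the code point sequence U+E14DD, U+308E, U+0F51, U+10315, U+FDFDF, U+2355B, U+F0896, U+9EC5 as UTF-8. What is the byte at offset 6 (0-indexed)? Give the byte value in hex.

0x8E

U+E14DD → 4-byte form F3 A1 93 9D at offsets 0–3.
U+308E → 3-byte form E3 82 8E at offsets 4–6.
Offset 6 falls in char 2's range; it's byte 3 of E3 82 8E = 0x8E.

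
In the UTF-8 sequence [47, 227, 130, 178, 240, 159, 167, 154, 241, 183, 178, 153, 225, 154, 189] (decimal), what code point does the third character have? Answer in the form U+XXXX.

U+1F9DA

Offset 0: leading byte 0x2F = 00101111 → 1-byte char #1 = 2F.
Offset 1: leading byte 0xE3 = 11100011 → 3-byte char #2 = E3 82 B2.
Offset 4: leading byte 0xF0 = 11110000 → 4-byte char #3 = F0 9F A7 9A.
Leading byte 0xF0 = 11110000 matches 11110xxx → 4-byte sequence.
Byte 1: 0xF0 = 11110000, payload 000 (3 bits).
Byte 2: 0x9F = 10011111 (10xxxxxx ✓), payload 011111.
Byte 3: 0xA7 = 10100111 (10xxxxxx ✓), payload 100111.
Byte 4: 0x9A = 10011010 (10xxxxxx ✓), payload 011010.
Concatenate: 000011111100111011010 = 0x1F9DA (21 bits → U+1F9DA).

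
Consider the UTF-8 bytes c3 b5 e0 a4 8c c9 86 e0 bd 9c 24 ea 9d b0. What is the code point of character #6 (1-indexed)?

Offset 0: leading byte 0xC3 = 11000011 → 2-byte char #1 = C3 B5.
Offset 2: leading byte 0xE0 = 11100000 → 3-byte char #2 = E0 A4 8C.
Offset 5: leading byte 0xC9 = 11001001 → 2-byte char #3 = C9 86.
Offset 7: leading byte 0xE0 = 11100000 → 3-byte char #4 = E0 BD 9C.
Offset 10: leading byte 0x24 = 00100100 → 1-byte char #5 = 24.
Offset 11: leading byte 0xEA = 11101010 → 3-byte char #6 = EA 9D B0.
Leading byte 0xEA = 11101010 matches 1110xxxx → 3-byte sequence.
Byte 1: 0xEA = 11101010, payload 1010 (4 bits).
Byte 2: 0x9D = 10011101 (10xxxxxx ✓), payload 011101.
Byte 3: 0xB0 = 10110000 (10xxxxxx ✓), payload 110000.
Concatenate: 1010011101110000 = 0xA770 (16 bits → U+A770).

U+A770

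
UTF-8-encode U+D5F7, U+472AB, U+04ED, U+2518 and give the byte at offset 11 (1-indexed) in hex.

1-indexed offset 11 is 0-indexed offset 10.
U+D5F7 → 3-byte form ED 97 B7 at offsets 0–2.
U+472AB → 4-byte form F1 87 8A AB at offsets 3–6.
U+04ED → 2-byte form D3 AD at offsets 7–8.
U+2518 → 3-byte form E2 94 98 at offsets 9–11.
Offset 10 falls in char 4's range; it's byte 2 of E2 94 98 = 0x94.

0x94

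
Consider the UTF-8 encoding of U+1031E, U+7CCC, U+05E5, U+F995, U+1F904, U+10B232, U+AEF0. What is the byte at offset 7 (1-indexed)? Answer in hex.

1-indexed offset 7 is 0-indexed offset 6.
U+1031E → 4-byte form F0 90 8C 9E at offsets 0–3.
U+7CCC → 3-byte form E7 B3 8C at offsets 4–6.
Offset 6 falls in char 2's range; it's byte 3 of E7 B3 8C = 0x8C.

0x8C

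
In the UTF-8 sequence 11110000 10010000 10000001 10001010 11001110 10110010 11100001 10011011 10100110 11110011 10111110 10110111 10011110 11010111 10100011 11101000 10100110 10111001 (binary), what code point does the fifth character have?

U+05E3

Offset 0: leading byte 0xF0 = 11110000 → 4-byte char #1 = F0 90 81 8A.
Offset 4: leading byte 0xCE = 11001110 → 2-byte char #2 = CE B2.
Offset 6: leading byte 0xE1 = 11100001 → 3-byte char #3 = E1 9B A6.
Offset 9: leading byte 0xF3 = 11110011 → 4-byte char #4 = F3 BE B7 9E.
Offset 13: leading byte 0xD7 = 11010111 → 2-byte char #5 = D7 A3.
Leading byte 0xD7 = 11010111 matches 110xxxxx → 2-byte sequence.
Byte 1: 0xD7 = 11010111, payload 10111 (5 bits).
Byte 2: 0xA3 = 10100011 (10xxxxxx ✓), payload 100011.
Concatenate: 10111100011 = 0x5E3 (11 bits → U+05E3).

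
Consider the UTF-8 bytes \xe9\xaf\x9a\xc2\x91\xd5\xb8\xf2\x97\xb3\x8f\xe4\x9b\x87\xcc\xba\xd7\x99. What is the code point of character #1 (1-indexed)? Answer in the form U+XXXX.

U+9BDA

Offset 0: leading byte 0xE9 = 11101001 → 3-byte char #1 = E9 AF 9A.
Leading byte 0xE9 = 11101001 matches 1110xxxx → 3-byte sequence.
Byte 1: 0xE9 = 11101001, payload 1001 (4 bits).
Byte 2: 0xAF = 10101111 (10xxxxxx ✓), payload 101111.
Byte 3: 0x9A = 10011010 (10xxxxxx ✓), payload 011010.
Concatenate: 1001101111011010 = 0x9BDA (16 bits → U+9BDA).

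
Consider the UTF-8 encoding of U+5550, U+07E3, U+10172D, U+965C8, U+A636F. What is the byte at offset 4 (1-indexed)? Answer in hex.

0xDF

1-indexed offset 4 is 0-indexed offset 3.
U+5550 → 3-byte form E5 95 90 at offsets 0–2.
U+07E3 → 2-byte form DF A3 at offsets 3–4.
Offset 3 falls in char 2's range; it's byte 1 of DF A3 = 0xDF.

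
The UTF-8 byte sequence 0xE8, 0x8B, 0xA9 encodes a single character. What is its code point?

U+82E9

Leading byte 0xE8 = 11101000 matches 1110xxxx → 3-byte sequence.
Byte 1: 0xE8 = 11101000, payload 1000 (4 bits).
Byte 2: 0x8B = 10001011 (10xxxxxx ✓), payload 001011.
Byte 3: 0xA9 = 10101001 (10xxxxxx ✓), payload 101001.
Concatenate: 1000001011101001 = 0x82E9 (16 bits → U+82E9).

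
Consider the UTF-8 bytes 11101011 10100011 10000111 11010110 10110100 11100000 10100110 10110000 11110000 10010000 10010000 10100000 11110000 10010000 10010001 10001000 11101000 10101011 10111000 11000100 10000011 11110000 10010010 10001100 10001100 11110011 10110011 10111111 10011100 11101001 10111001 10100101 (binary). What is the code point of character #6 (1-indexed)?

U+8AF8

Offset 0: leading byte 0xEB = 11101011 → 3-byte char #1 = EB A3 87.
Offset 3: leading byte 0xD6 = 11010110 → 2-byte char #2 = D6 B4.
Offset 5: leading byte 0xE0 = 11100000 → 3-byte char #3 = E0 A6 B0.
Offset 8: leading byte 0xF0 = 11110000 → 4-byte char #4 = F0 90 90 A0.
Offset 12: leading byte 0xF0 = 11110000 → 4-byte char #5 = F0 90 91 88.
Offset 16: leading byte 0xE8 = 11101000 → 3-byte char #6 = E8 AB B8.
Leading byte 0xE8 = 11101000 matches 1110xxxx → 3-byte sequence.
Byte 1: 0xE8 = 11101000, payload 1000 (4 bits).
Byte 2: 0xAB = 10101011 (10xxxxxx ✓), payload 101011.
Byte 3: 0xB8 = 10111000 (10xxxxxx ✓), payload 111000.
Concatenate: 1000101011111000 = 0x8AF8 (16 bits → U+8AF8).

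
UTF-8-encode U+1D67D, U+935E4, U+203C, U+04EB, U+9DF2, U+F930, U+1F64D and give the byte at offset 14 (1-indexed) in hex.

0xE9

1-indexed offset 14 is 0-indexed offset 13.
U+1D67D → 4-byte form F0 9D 99 BD at offsets 0–3.
U+935E4 → 4-byte form F2 93 97 A4 at offsets 4–7.
U+203C → 3-byte form E2 80 BC at offsets 8–10.
U+04EB → 2-byte form D3 AB at offsets 11–12.
U+9DF2 → 3-byte form E9 B7 B2 at offsets 13–15.
Offset 13 falls in char 5's range; it's byte 1 of E9 B7 B2 = 0xE9.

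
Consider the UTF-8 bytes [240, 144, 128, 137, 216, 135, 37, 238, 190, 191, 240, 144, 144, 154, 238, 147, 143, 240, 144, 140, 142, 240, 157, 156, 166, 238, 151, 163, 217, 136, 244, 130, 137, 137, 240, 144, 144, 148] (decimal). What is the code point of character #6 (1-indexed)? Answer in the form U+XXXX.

U+E4CF

Offset 0: leading byte 0xF0 = 11110000 → 4-byte char #1 = F0 90 80 89.
Offset 4: leading byte 0xD8 = 11011000 → 2-byte char #2 = D8 87.
Offset 6: leading byte 0x25 = 00100101 → 1-byte char #3 = 25.
Offset 7: leading byte 0xEE = 11101110 → 3-byte char #4 = EE BE BF.
Offset 10: leading byte 0xF0 = 11110000 → 4-byte char #5 = F0 90 90 9A.
Offset 14: leading byte 0xEE = 11101110 → 3-byte char #6 = EE 93 8F.
Leading byte 0xEE = 11101110 matches 1110xxxx → 3-byte sequence.
Byte 1: 0xEE = 11101110, payload 1110 (4 bits).
Byte 2: 0x93 = 10010011 (10xxxxxx ✓), payload 010011.
Byte 3: 0x8F = 10001111 (10xxxxxx ✓), payload 001111.
Concatenate: 1110010011001111 = 0xE4CF (16 bits → U+E4CF).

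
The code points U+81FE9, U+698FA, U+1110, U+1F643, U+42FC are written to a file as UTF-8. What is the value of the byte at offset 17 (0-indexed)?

U+81FE9 → 4-byte form F2 81 BF A9 at offsets 0–3.
U+698FA → 4-byte form F1 A9 A3 BA at offsets 4–7.
U+1110 → 3-byte form E1 84 90 at offsets 8–10.
U+1F643 → 4-byte form F0 9F 99 83 at offsets 11–14.
U+42FC → 3-byte form E4 8B BC at offsets 15–17.
Offset 17 falls in char 5's range; it's byte 3 of E4 8B BC = 0xBC.

0xBC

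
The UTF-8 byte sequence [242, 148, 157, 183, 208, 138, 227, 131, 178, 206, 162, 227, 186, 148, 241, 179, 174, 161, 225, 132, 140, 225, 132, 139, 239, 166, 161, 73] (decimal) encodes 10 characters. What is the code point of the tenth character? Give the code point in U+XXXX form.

U+0049

Offset 0: leading byte 0xF2 = 11110010 → 4-byte char #1 = F2 94 9D B7.
Offset 4: leading byte 0xD0 = 11010000 → 2-byte char #2 = D0 8A.
Offset 6: leading byte 0xE3 = 11100011 → 3-byte char #3 = E3 83 B2.
Offset 9: leading byte 0xCE = 11001110 → 2-byte char #4 = CE A2.
Offset 11: leading byte 0xE3 = 11100011 → 3-byte char #5 = E3 BA 94.
Offset 14: leading byte 0xF1 = 11110001 → 4-byte char #6 = F1 B3 AE A1.
Offset 18: leading byte 0xE1 = 11100001 → 3-byte char #7 = E1 84 8C.
Offset 21: leading byte 0xE1 = 11100001 → 3-byte char #8 = E1 84 8B.
Offset 24: leading byte 0xEF = 11101111 → 3-byte char #9 = EF A6 A1.
Offset 27: leading byte 0x49 = 01001001 → 1-byte char #10 = 49.
Leading byte 0x49 = 01001001 matches 0xxxxxxx → 1-byte sequence.
Byte 1: 0x49 = 01001001, payload 1001001 (7 bits).
Concatenate: 1001001 = 0x49 (7 bits → U+0049).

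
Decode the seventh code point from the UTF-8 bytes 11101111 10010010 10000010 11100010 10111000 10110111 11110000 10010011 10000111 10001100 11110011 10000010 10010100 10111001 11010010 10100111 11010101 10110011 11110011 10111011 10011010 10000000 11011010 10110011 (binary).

U+FB680

Offset 0: leading byte 0xEF = 11101111 → 3-byte char #1 = EF 92 82.
Offset 3: leading byte 0xE2 = 11100010 → 3-byte char #2 = E2 B8 B7.
Offset 6: leading byte 0xF0 = 11110000 → 4-byte char #3 = F0 93 87 8C.
Offset 10: leading byte 0xF3 = 11110011 → 4-byte char #4 = F3 82 94 B9.
Offset 14: leading byte 0xD2 = 11010010 → 2-byte char #5 = D2 A7.
Offset 16: leading byte 0xD5 = 11010101 → 2-byte char #6 = D5 B3.
Offset 18: leading byte 0xF3 = 11110011 → 4-byte char #7 = F3 BB 9A 80.
Leading byte 0xF3 = 11110011 matches 11110xxx → 4-byte sequence.
Byte 1: 0xF3 = 11110011, payload 011 (3 bits).
Byte 2: 0xBB = 10111011 (10xxxxxx ✓), payload 111011.
Byte 3: 0x9A = 10011010 (10xxxxxx ✓), payload 011010.
Byte 4: 0x80 = 10000000 (10xxxxxx ✓), payload 000000.
Concatenate: 011111011011010000000 = 0xFB680 (21 bits → U+FB680).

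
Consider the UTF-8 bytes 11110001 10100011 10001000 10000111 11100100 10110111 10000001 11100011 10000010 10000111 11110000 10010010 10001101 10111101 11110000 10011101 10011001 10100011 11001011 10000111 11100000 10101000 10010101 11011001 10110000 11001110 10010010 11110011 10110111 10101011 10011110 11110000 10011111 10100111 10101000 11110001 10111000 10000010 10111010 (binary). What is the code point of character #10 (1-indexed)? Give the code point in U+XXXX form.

U+F7ADE

Offset 0: leading byte 0xF1 = 11110001 → 4-byte char #1 = F1 A3 88 87.
Offset 4: leading byte 0xE4 = 11100100 → 3-byte char #2 = E4 B7 81.
Offset 7: leading byte 0xE3 = 11100011 → 3-byte char #3 = E3 82 87.
Offset 10: leading byte 0xF0 = 11110000 → 4-byte char #4 = F0 92 8D BD.
Offset 14: leading byte 0xF0 = 11110000 → 4-byte char #5 = F0 9D 99 A3.
Offset 18: leading byte 0xCB = 11001011 → 2-byte char #6 = CB 87.
Offset 20: leading byte 0xE0 = 11100000 → 3-byte char #7 = E0 A8 95.
Offset 23: leading byte 0xD9 = 11011001 → 2-byte char #8 = D9 B0.
Offset 25: leading byte 0xCE = 11001110 → 2-byte char #9 = CE 92.
Offset 27: leading byte 0xF3 = 11110011 → 4-byte char #10 = F3 B7 AB 9E.
Leading byte 0xF3 = 11110011 matches 11110xxx → 4-byte sequence.
Byte 1: 0xF3 = 11110011, payload 011 (3 bits).
Byte 2: 0xB7 = 10110111 (10xxxxxx ✓), payload 110111.
Byte 3: 0xAB = 10101011 (10xxxxxx ✓), payload 101011.
Byte 4: 0x9E = 10011110 (10xxxxxx ✓), payload 011110.
Concatenate: 011110111101011011110 = 0xF7ADE (21 bits → U+F7ADE).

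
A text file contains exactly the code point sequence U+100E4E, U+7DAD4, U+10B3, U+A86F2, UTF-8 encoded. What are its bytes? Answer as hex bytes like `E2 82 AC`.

F4 80 B9 8E F1 BD AB 94 E1 82 B3 F2 A8 9B B2

U+100E4E: 4-byte form → F4 80 B9 8E.
U+7DAD4: 4-byte form → F1 BD AB 94.
U+10B3: 3-byte form → E1 82 B3.
U+A86F2: 4-byte form → F2 A8 9B B2.
Concatenated (15 bytes): F4 80 B9 8E F1 BD AB 94 E1 82 B3 F2 A8 9B B2.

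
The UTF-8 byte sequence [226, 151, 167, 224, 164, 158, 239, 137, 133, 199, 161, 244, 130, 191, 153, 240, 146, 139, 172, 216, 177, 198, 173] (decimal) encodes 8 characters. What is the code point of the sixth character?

U+122EC

Offset 0: leading byte 0xE2 = 11100010 → 3-byte char #1 = E2 97 A7.
Offset 3: leading byte 0xE0 = 11100000 → 3-byte char #2 = E0 A4 9E.
Offset 6: leading byte 0xEF = 11101111 → 3-byte char #3 = EF 89 85.
Offset 9: leading byte 0xC7 = 11000111 → 2-byte char #4 = C7 A1.
Offset 11: leading byte 0xF4 = 11110100 → 4-byte char #5 = F4 82 BF 99.
Offset 15: leading byte 0xF0 = 11110000 → 4-byte char #6 = F0 92 8B AC.
Leading byte 0xF0 = 11110000 matches 11110xxx → 4-byte sequence.
Byte 1: 0xF0 = 11110000, payload 000 (3 bits).
Byte 2: 0x92 = 10010010 (10xxxxxx ✓), payload 010010.
Byte 3: 0x8B = 10001011 (10xxxxxx ✓), payload 001011.
Byte 4: 0xAC = 10101100 (10xxxxxx ✓), payload 101100.
Concatenate: 000010010001011101100 = 0x122EC (21 bits → U+122EC).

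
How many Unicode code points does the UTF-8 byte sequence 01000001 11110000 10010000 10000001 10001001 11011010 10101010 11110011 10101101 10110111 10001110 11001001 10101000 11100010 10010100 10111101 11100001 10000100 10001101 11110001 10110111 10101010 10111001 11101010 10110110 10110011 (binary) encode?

9

Byte at offset 0: 0x41 = 01000001 → 1-byte char (#1). Advance 1.
Byte at offset 1: 0xF0 = 11110000 → 4-byte char (#2). Advance 4.
Byte at offset 5: 0xDA = 11011010 → 2-byte char (#3). Advance 2.
Byte at offset 7: 0xF3 = 11110011 → 4-byte char (#4). Advance 4.
Byte at offset 11: 0xC9 = 11001001 → 2-byte char (#5). Advance 2.
Byte at offset 13: 0xE2 = 11100010 → 3-byte char (#6). Advance 3.
Byte at offset 16: 0xE1 = 11100001 → 3-byte char (#7). Advance 3.
Byte at offset 19: 0xF1 = 11110001 → 4-byte char (#8). Advance 4.
Byte at offset 23: 0xEA = 11101010 → 3-byte char (#9). Advance 3.
Reached end at offset 26 after 9 code points.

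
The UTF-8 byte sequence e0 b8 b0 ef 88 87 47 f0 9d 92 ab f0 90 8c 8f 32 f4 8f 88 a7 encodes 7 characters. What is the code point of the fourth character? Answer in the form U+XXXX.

U+1D4AB

Offset 0: leading byte 0xE0 = 11100000 → 3-byte char #1 = E0 B8 B0.
Offset 3: leading byte 0xEF = 11101111 → 3-byte char #2 = EF 88 87.
Offset 6: leading byte 0x47 = 01000111 → 1-byte char #3 = 47.
Offset 7: leading byte 0xF0 = 11110000 → 4-byte char #4 = F0 9D 92 AB.
Leading byte 0xF0 = 11110000 matches 11110xxx → 4-byte sequence.
Byte 1: 0xF0 = 11110000, payload 000 (3 bits).
Byte 2: 0x9D = 10011101 (10xxxxxx ✓), payload 011101.
Byte 3: 0x92 = 10010010 (10xxxxxx ✓), payload 010010.
Byte 4: 0xAB = 10101011 (10xxxxxx ✓), payload 101011.
Concatenate: 000011101010010101011 = 0x1D4AB (21 bits → U+1D4AB).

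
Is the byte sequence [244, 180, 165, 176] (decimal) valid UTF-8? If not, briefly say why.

invalid (encodes a value above U+10FFFF)

Leading byte 0xF4 = 11110100 → 4-byte form.
Payload = 0x134970, which exceeds U+10FFFF, the maximum Unicode code point. (Leading bytes F5–FF, or F4 followed by ≥ 0x90, are invalid.)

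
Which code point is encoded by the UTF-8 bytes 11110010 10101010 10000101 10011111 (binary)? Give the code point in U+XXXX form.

Leading byte 0xF2 = 11110010 matches 11110xxx → 4-byte sequence.
Byte 1: 0xF2 = 11110010, payload 010 (3 bits).
Byte 2: 0xAA = 10101010 (10xxxxxx ✓), payload 101010.
Byte 3: 0x85 = 10000101 (10xxxxxx ✓), payload 000101.
Byte 4: 0x9F = 10011111 (10xxxxxx ✓), payload 011111.
Concatenate: 010101010000101011111 = 0xAA15F (21 bits → U+AA15F).

U+AA15F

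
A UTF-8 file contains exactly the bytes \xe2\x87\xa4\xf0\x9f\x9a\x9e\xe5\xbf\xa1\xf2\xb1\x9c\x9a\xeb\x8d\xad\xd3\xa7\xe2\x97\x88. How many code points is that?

7

Byte at offset 0: 0xE2 = 11100010 → 3-byte char (#1). Advance 3.
Byte at offset 3: 0xF0 = 11110000 → 4-byte char (#2). Advance 4.
Byte at offset 7: 0xE5 = 11100101 → 3-byte char (#3). Advance 3.
Byte at offset 10: 0xF2 = 11110010 → 4-byte char (#4). Advance 4.
Byte at offset 14: 0xEB = 11101011 → 3-byte char (#5). Advance 3.
Byte at offset 17: 0xD3 = 11010011 → 2-byte char (#6). Advance 2.
Byte at offset 19: 0xE2 = 11100010 → 3-byte char (#7). Advance 3.
Reached end at offset 22 after 7 code points.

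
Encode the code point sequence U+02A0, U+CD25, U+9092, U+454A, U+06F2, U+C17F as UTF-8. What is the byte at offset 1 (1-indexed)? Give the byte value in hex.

0xCA

1-indexed offset 1 is 0-indexed offset 0.
U+02A0 → 2-byte form CA A0 at offsets 0–1.
Offset 0 falls in char 1's range; it's byte 1 of CA A0 = 0xCA.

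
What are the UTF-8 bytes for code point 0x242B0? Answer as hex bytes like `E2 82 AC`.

U+242B0 = 0x242B0 = 148144 decimal. In range U+10000–U+10FFFF → 4-byte form: 11110xxx 10xxxxxx 10xxxxxx 10xxxxxx.
Binary (21 bits): 000100100001010110000.
Split 3+6+6+6: 000 | 100100 | 001010 | 110000.
Byte 1: 11110000 = 0xF0.
Byte 2: 10100100 = 0xA4.
Byte 3: 10001010 = 0x8A.
Byte 4: 10110000 = 0xB0.

F0 A4 8A B0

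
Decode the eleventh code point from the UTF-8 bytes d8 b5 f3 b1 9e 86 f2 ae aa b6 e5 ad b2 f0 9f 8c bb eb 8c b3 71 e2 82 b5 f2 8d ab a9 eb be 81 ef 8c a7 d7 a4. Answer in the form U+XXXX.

Offset 0: leading byte 0xD8 = 11011000 → 2-byte char #1 = D8 B5.
Offset 2: leading byte 0xF3 = 11110011 → 4-byte char #2 = F3 B1 9E 86.
Offset 6: leading byte 0xF2 = 11110010 → 4-byte char #3 = F2 AE AA B6.
Offset 10: leading byte 0xE5 = 11100101 → 3-byte char #4 = E5 AD B2.
Offset 13: leading byte 0xF0 = 11110000 → 4-byte char #5 = F0 9F 8C BB.
Offset 17: leading byte 0xEB = 11101011 → 3-byte char #6 = EB 8C B3.
Offset 20: leading byte 0x71 = 01110001 → 1-byte char #7 = 71.
Offset 21: leading byte 0xE2 = 11100010 → 3-byte char #8 = E2 82 B5.
Offset 24: leading byte 0xF2 = 11110010 → 4-byte char #9 = F2 8D AB A9.
Offset 28: leading byte 0xEB = 11101011 → 3-byte char #10 = EB BE 81.
Offset 31: leading byte 0xEF = 11101111 → 3-byte char #11 = EF 8C A7.
Leading byte 0xEF = 11101111 matches 1110xxxx → 3-byte sequence.
Byte 1: 0xEF = 11101111, payload 1111 (4 bits).
Byte 2: 0x8C = 10001100 (10xxxxxx ✓), payload 001100.
Byte 3: 0xA7 = 10100111 (10xxxxxx ✓), payload 100111.
Concatenate: 1111001100100111 = 0xF327 (16 bits → U+F327).

U+F327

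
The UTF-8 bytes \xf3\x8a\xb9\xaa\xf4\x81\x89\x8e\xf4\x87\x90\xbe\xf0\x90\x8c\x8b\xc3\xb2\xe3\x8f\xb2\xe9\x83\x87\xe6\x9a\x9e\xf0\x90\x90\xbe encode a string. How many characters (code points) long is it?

9

Byte at offset 0: 0xF3 = 11110011 → 4-byte char (#1). Advance 4.
Byte at offset 4: 0xF4 = 11110100 → 4-byte char (#2). Advance 4.
Byte at offset 8: 0xF4 = 11110100 → 4-byte char (#3). Advance 4.
Byte at offset 12: 0xF0 = 11110000 → 4-byte char (#4). Advance 4.
Byte at offset 16: 0xC3 = 11000011 → 2-byte char (#5). Advance 2.
Byte at offset 18: 0xE3 = 11100011 → 3-byte char (#6). Advance 3.
Byte at offset 21: 0xE9 = 11101001 → 3-byte char (#7). Advance 3.
Byte at offset 24: 0xE6 = 11100110 → 3-byte char (#8). Advance 3.
Byte at offset 27: 0xF0 = 11110000 → 4-byte char (#9). Advance 4.
Reached end at offset 31 after 9 code points.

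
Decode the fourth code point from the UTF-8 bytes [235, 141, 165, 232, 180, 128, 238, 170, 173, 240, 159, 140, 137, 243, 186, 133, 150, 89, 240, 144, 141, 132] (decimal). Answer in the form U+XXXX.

U+1F309

Offset 0: leading byte 0xEB = 11101011 → 3-byte char #1 = EB 8D A5.
Offset 3: leading byte 0xE8 = 11101000 → 3-byte char #2 = E8 B4 80.
Offset 6: leading byte 0xEE = 11101110 → 3-byte char #3 = EE AA AD.
Offset 9: leading byte 0xF0 = 11110000 → 4-byte char #4 = F0 9F 8C 89.
Leading byte 0xF0 = 11110000 matches 11110xxx → 4-byte sequence.
Byte 1: 0xF0 = 11110000, payload 000 (3 bits).
Byte 2: 0x9F = 10011111 (10xxxxxx ✓), payload 011111.
Byte 3: 0x8C = 10001100 (10xxxxxx ✓), payload 001100.
Byte 4: 0x89 = 10001001 (10xxxxxx ✓), payload 001001.
Concatenate: 000011111001100001001 = 0x1F309 (21 bits → U+1F309).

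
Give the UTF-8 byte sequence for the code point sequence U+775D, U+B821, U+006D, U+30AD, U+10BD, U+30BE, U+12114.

E7 9D 9D EB A0 A1 6D E3 82 AD E1 82 BD E3 82 BE F0 92 84 94

U+775D: 3-byte form → E7 9D 9D.
U+B821: 3-byte form → EB A0 A1.
U+006D: 1-byte form → 6D.
U+30AD: 3-byte form → E3 82 AD.
U+10BD: 3-byte form → E1 82 BD.
U+30BE: 3-byte form → E3 82 BE.
U+12114: 4-byte form → F0 92 84 94.
Concatenated (20 bytes): E7 9D 9D EB A0 A1 6D E3 82 AD E1 82 BD E3 82 BE F0 92 84 94.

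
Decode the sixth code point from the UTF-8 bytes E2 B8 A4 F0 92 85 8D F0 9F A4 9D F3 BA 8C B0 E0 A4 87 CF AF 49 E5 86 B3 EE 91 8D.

U+03EF

Offset 0: leading byte 0xE2 = 11100010 → 3-byte char #1 = E2 B8 A4.
Offset 3: leading byte 0xF0 = 11110000 → 4-byte char #2 = F0 92 85 8D.
Offset 7: leading byte 0xF0 = 11110000 → 4-byte char #3 = F0 9F A4 9D.
Offset 11: leading byte 0xF3 = 11110011 → 4-byte char #4 = F3 BA 8C B0.
Offset 15: leading byte 0xE0 = 11100000 → 3-byte char #5 = E0 A4 87.
Offset 18: leading byte 0xCF = 11001111 → 2-byte char #6 = CF AF.
Leading byte 0xCF = 11001111 matches 110xxxxx → 2-byte sequence.
Byte 1: 0xCF = 11001111, payload 01111 (5 bits).
Byte 2: 0xAF = 10101111 (10xxxxxx ✓), payload 101111.
Concatenate: 01111101111 = 0x3EF (11 bits → U+03EF).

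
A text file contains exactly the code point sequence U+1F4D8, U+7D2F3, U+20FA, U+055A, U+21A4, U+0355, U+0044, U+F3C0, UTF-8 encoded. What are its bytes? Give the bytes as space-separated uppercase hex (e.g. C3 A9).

F0 9F 93 98 F1 BD 8B B3 E2 83 BA D5 9A E2 86 A4 CD 95 44 EF 8F 80

U+1F4D8: 4-byte form → F0 9F 93 98.
U+7D2F3: 4-byte form → F1 BD 8B B3.
U+20FA: 3-byte form → E2 83 BA.
U+055A: 2-byte form → D5 9A.
U+21A4: 3-byte form → E2 86 A4.
U+0355: 2-byte form → CD 95.
U+0044: 1-byte form → 44.
U+F3C0: 3-byte form → EF 8F 80.
Concatenated (22 bytes): F0 9F 93 98 F1 BD 8B B3 E2 83 BA D5 9A E2 86 A4 CD 95 44 EF 8F 80.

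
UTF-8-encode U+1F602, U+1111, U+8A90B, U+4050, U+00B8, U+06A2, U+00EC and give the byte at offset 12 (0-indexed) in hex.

0x81

U+1F602 → 4-byte form F0 9F 98 82 at offsets 0–3.
U+1111 → 3-byte form E1 84 91 at offsets 4–6.
U+8A90B → 4-byte form F2 8A A4 8B at offsets 7–10.
U+4050 → 3-byte form E4 81 90 at offsets 11–13.
Offset 12 falls in char 4's range; it's byte 2 of E4 81 90 = 0x81.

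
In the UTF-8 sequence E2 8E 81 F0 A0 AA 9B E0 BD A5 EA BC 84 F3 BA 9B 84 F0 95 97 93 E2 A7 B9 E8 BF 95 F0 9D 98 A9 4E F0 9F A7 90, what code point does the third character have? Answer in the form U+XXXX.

U+0F65

Offset 0: leading byte 0xE2 = 11100010 → 3-byte char #1 = E2 8E 81.
Offset 3: leading byte 0xF0 = 11110000 → 4-byte char #2 = F0 A0 AA 9B.
Offset 7: leading byte 0xE0 = 11100000 → 3-byte char #3 = E0 BD A5.
Leading byte 0xE0 = 11100000 matches 1110xxxx → 3-byte sequence.
Byte 1: 0xE0 = 11100000, payload 0000 (4 bits).
Byte 2: 0xBD = 10111101 (10xxxxxx ✓), payload 111101.
Byte 3: 0xA5 = 10100101 (10xxxxxx ✓), payload 100101.
Concatenate: 0000111101100101 = 0xF65 (16 bits → U+0F65).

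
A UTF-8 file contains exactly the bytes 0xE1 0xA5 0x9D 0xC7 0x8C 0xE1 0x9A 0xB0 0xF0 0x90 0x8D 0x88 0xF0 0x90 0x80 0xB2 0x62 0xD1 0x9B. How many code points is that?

7

Byte at offset 0: 0xE1 = 11100001 → 3-byte char (#1). Advance 3.
Byte at offset 3: 0xC7 = 11000111 → 2-byte char (#2). Advance 2.
Byte at offset 5: 0xE1 = 11100001 → 3-byte char (#3). Advance 3.
Byte at offset 8: 0xF0 = 11110000 → 4-byte char (#4). Advance 4.
Byte at offset 12: 0xF0 = 11110000 → 4-byte char (#5). Advance 4.
Byte at offset 16: 0x62 = 01100010 → 1-byte char (#6). Advance 1.
Byte at offset 17: 0xD1 = 11010001 → 2-byte char (#7). Advance 2.
Reached end at offset 19 after 7 code points.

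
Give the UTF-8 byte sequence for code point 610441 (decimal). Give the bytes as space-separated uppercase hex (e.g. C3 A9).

F2 95 82 89

U+95089 = 0x95089 = 610441 decimal. In range U+10000–U+10FFFF → 4-byte form: 11110xxx 10xxxxxx 10xxxxxx 10xxxxxx.
Binary (21 bits): 010010101000010001001.
Split 3+6+6+6: 010 | 010101 | 000010 | 001001.
Byte 1: 11110010 = 0xF2.
Byte 2: 10010101 = 0x95.
Byte 3: 10000010 = 0x82.
Byte 4: 10001001 = 0x89.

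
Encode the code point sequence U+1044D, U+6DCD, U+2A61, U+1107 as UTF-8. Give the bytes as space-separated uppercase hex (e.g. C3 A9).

F0 90 91 8D E6 B7 8D E2 A9 A1 E1 84 87

U+1044D: 4-byte form → F0 90 91 8D.
U+6DCD: 3-byte form → E6 B7 8D.
U+2A61: 3-byte form → E2 A9 A1.
U+1107: 3-byte form → E1 84 87.
Concatenated (13 bytes): F0 90 91 8D E6 B7 8D E2 A9 A1 E1 84 87.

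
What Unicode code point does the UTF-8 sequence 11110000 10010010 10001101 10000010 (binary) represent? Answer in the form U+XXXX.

Leading byte 0xF0 = 11110000 matches 11110xxx → 4-byte sequence.
Byte 1: 0xF0 = 11110000, payload 000 (3 bits).
Byte 2: 0x92 = 10010010 (10xxxxxx ✓), payload 010010.
Byte 3: 0x8D = 10001101 (10xxxxxx ✓), payload 001101.
Byte 4: 0x82 = 10000010 (10xxxxxx ✓), payload 000010.
Concatenate: 000010010001101000010 = 0x12342 (21 bits → U+12342).

U+12342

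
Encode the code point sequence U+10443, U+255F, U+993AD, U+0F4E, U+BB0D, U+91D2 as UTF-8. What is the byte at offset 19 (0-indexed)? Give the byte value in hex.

U+10443 → 4-byte form F0 90 91 83 at offsets 0–3.
U+255F → 3-byte form E2 95 9F at offsets 4–6.
U+993AD → 4-byte form F2 99 8E AD at offsets 7–10.
U+0F4E → 3-byte form E0 BD 8E at offsets 11–13.
U+BB0D → 3-byte form EB AC 8D at offsets 14–16.
U+91D2 → 3-byte form E9 87 92 at offsets 17–19.
Offset 19 falls in char 6's range; it's byte 3 of E9 87 92 = 0x92.

0x92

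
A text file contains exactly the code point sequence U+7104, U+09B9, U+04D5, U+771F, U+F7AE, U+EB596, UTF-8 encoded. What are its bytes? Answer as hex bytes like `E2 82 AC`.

E7 84 84 E0 A6 B9 D3 95 E7 9C 9F EF 9E AE F3 AB 96 96

U+7104: 3-byte form → E7 84 84.
U+09B9: 3-byte form → E0 A6 B9.
U+04D5: 2-byte form → D3 95.
U+771F: 3-byte form → E7 9C 9F.
U+F7AE: 3-byte form → EF 9E AE.
U+EB596: 4-byte form → F3 AB 96 96.
Concatenated (18 bytes): E7 84 84 E0 A6 B9 D3 95 E7 9C 9F EF 9E AE F3 AB 96 96.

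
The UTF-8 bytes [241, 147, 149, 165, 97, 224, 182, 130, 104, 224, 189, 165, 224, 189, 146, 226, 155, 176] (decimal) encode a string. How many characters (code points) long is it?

7

Byte at offset 0: 0xF1 = 11110001 → 4-byte char (#1). Advance 4.
Byte at offset 4: 0x61 = 01100001 → 1-byte char (#2). Advance 1.
Byte at offset 5: 0xE0 = 11100000 → 3-byte char (#3). Advance 3.
Byte at offset 8: 0x68 = 01101000 → 1-byte char (#4). Advance 1.
Byte at offset 9: 0xE0 = 11100000 → 3-byte char (#5). Advance 3.
Byte at offset 12: 0xE0 = 11100000 → 3-byte char (#6). Advance 3.
Byte at offset 15: 0xE2 = 11100010 → 3-byte char (#7). Advance 3.
Reached end at offset 18 after 7 code points.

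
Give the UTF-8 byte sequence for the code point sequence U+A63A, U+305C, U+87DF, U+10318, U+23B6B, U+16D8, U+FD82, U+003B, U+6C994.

U+A63A: 3-byte form → EA 98 BA.
U+305C: 3-byte form → E3 81 9C.
U+87DF: 3-byte form → E8 9F 9F.
U+10318: 4-byte form → F0 90 8C 98.
U+23B6B: 4-byte form → F0 A3 AD AB.
U+16D8: 3-byte form → E1 9B 98.
U+FD82: 3-byte form → EF B6 82.
U+003B: 1-byte form → 3B.
U+6C994: 4-byte form → F1 AC A6 94.
Concatenated (28 bytes): EA 98 BA E3 81 9C E8 9F 9F F0 90 8C 98 F0 A3 AD AB E1 9B 98 EF B6 82 3B F1 AC A6 94.

EA 98 BA E3 81 9C E8 9F 9F F0 90 8C 98 F0 A3 AD AB E1 9B 98 EF B6 82 3B F1 AC A6 94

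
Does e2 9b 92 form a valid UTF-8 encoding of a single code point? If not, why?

Leading byte 0xE2 = 11100010 → 3-byte form.
Continuation bytes 0x9B=10011011, 0x92=10010010 all match 10xxxxxx.
Decoded value 0x26D2 is ≥ 0x800 (shortest form) and not a surrogate.

valid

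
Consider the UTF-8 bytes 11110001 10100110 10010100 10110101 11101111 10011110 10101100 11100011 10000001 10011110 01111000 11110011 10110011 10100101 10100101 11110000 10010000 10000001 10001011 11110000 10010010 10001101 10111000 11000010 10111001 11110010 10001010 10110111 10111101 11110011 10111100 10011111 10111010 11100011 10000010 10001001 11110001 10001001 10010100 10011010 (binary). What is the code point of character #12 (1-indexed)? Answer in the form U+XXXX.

U+4951A

Offset 0: leading byte 0xF1 = 11110001 → 4-byte char #1 = F1 A6 94 B5.
Offset 4: leading byte 0xEF = 11101111 → 3-byte char #2 = EF 9E AC.
Offset 7: leading byte 0xE3 = 11100011 → 3-byte char #3 = E3 81 9E.
Offset 10: leading byte 0x78 = 01111000 → 1-byte char #4 = 78.
Offset 11: leading byte 0xF3 = 11110011 → 4-byte char #5 = F3 B3 A5 A5.
Offset 15: leading byte 0xF0 = 11110000 → 4-byte char #6 = F0 90 81 8B.
Offset 19: leading byte 0xF0 = 11110000 → 4-byte char #7 = F0 92 8D B8.
Offset 23: leading byte 0xC2 = 11000010 → 2-byte char #8 = C2 B9.
Offset 25: leading byte 0xF2 = 11110010 → 4-byte char #9 = F2 8A B7 BD.
Offset 29: leading byte 0xF3 = 11110011 → 4-byte char #10 = F3 BC 9F BA.
Offset 33: leading byte 0xE3 = 11100011 → 3-byte char #11 = E3 82 89.
Offset 36: leading byte 0xF1 = 11110001 → 4-byte char #12 = F1 89 94 9A.
Leading byte 0xF1 = 11110001 matches 11110xxx → 4-byte sequence.
Byte 1: 0xF1 = 11110001, payload 001 (3 bits).
Byte 2: 0x89 = 10001001 (10xxxxxx ✓), payload 001001.
Byte 3: 0x94 = 10010100 (10xxxxxx ✓), payload 010100.
Byte 4: 0x9A = 10011010 (10xxxxxx ✓), payload 011010.
Concatenate: 001001001010100011010 = 0x4951A (21 bits → U+4951A).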